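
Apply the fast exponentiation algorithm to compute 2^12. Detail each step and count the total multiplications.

Computing 2^12 by squaring (build up from 2^1; each line after the first costs one multiplication):

2^1 = 2
2^2 = (2^1)^2 = 2^2 = 4
2^3 = 2 * 2^2 = 2 * 4 = 8
2^6 = (2^3)^2 = 8^2 = 64
2^12 = (2^6)^2 = 64^2 = 4096

Result: 4096
Multiplications needed: 4 (4 lines after 2^1)

2^12 = 4096. Using exponentiation by squaring, this requires 4 multiplications. The key idea: if the exponent is even, square the half-power; if odd, multiply by the base once.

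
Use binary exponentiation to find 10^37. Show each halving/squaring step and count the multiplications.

Computing 10^37 by squaring (build up from 10^1; each line after the first costs one multiplication):

10^1 = 10
10^2 = (10^1)^2 = 10^2 = 100
10^4 = (10^2)^2 = 100^2 = 10000
10^8 = (10^4)^2 = 10000^2 = 100000000
10^9 = 10 * 10^8 = 10 * 100000000 = 1000000000
10^18 = (10^9)^2 = 1000000000^2 = 1000000000000000000
10^36 = (10^18)^2 = 1000000000000000000^2 = 1000000000000000000000000000000000000
10^37 = 10 * 10^36 = 10 * 1000000000000000000000000000000000000 = 10000000000000000000000000000000000000

Result: 10000000000000000000000000000000000000
Multiplications needed: 7 (7 lines after 10^1)

10^37 = 10000000000000000000000000000000000000. Using exponentiation by squaring, this requires 7 multiplications. The key idea: if the exponent is even, square the half-power; if odd, multiply by the base once.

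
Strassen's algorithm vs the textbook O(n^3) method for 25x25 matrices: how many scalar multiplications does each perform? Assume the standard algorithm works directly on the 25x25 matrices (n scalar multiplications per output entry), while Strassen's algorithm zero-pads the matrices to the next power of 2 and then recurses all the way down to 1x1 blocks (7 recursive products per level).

Matrix multiplication for 25x25 matrices:

Strassen's algorithm requires power-of-2 dimensions. Pad 25x25 to 32x32 (next power of 2).

Standard algorithm: 25^3 = 15625 multiplications
Strassen's algorithm: 7^(log2(32)) = 7^5 = 16807 multiplications
Difference: 15625 - 16807 = -1182 (Strassen uses MORE here due to padding overhead — for small or just-over-power-of-2 n, padding can outweigh the per-level savings)

Standard: 15625 multiplications (25^3). Strassen: 16807 multiplications (7^5, after padding to 32x32). Strassen reduces 8 recursive multiplications to 7 at each level.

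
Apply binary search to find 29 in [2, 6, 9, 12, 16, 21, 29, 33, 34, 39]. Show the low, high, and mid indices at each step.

Binary search for 29 in [2, 6, 9, 12, 16, 21, 29, 33, 34, 39]:

lo=0, hi=9, mid=4, arr[mid]=16 -> 16 < 29, search right half
lo=5, hi=9, mid=7, arr[mid]=33 -> 33 > 29, search left half
lo=5, hi=6, mid=5, arr[mid]=21 -> 21 < 29, search right half
lo=6, hi=6, mid=6, arr[mid]=29 -> Found target at index 6!

Binary search finds 29 at index 6 after 4 comparisons. The search repeatedly halves the search space by comparing with the middle element.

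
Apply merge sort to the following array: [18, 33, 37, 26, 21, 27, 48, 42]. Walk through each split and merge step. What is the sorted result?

Merge sort trace:

Split: [18, 33, 37, 26, 21, 27, 48, 42] -> [18, 33, 37, 26] and [21, 27, 48, 42]
  Split: [18, 33, 37, 26] -> [18, 33] and [37, 26]
    Split: [18, 33] -> [18] and [33]
    Merge: [18] + [33] -> [18, 33]
    Split: [37, 26] -> [37] and [26]
    Merge: [37] + [26] -> [26, 37]
  Merge: [18, 33] + [26, 37] -> [18, 26, 33, 37]
  Split: [21, 27, 48, 42] -> [21, 27] and [48, 42]
    Split: [21, 27] -> [21] and [27]
    Merge: [21] + [27] -> [21, 27]
    Split: [48, 42] -> [48] and [42]
    Merge: [48] + [42] -> [42, 48]
  Merge: [21, 27] + [42, 48] -> [21, 27, 42, 48]
Merge: [18, 26, 33, 37] + [21, 27, 42, 48] -> [18, 21, 26, 27, 33, 37, 42, 48]

Final sorted array: [18, 21, 26, 27, 33, 37, 42, 48]

The merge sort proceeds by recursively splitting the array and merging sorted halves.
After all merges, the sorted array is [18, 21, 26, 27, 33, 37, 42, 48].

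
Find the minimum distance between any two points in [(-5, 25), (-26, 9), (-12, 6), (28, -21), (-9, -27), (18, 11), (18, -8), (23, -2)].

Computing all pairwise distances among 8 points:

d((-5, 25), (-26, 9)) = 26.4008
d((-5, 25), (-12, 6)) = 20.2485
d((-5, 25), (28, -21)) = 56.6127
d((-5, 25), (-9, -27)) = 52.1536
d((-5, 25), (18, 11)) = 26.9258
d((-5, 25), (18, -8)) = 40.2244
d((-5, 25), (23, -2)) = 38.8973
d((-26, 9), (-12, 6)) = 14.3178
d((-26, 9), (28, -21)) = 61.7738
d((-26, 9), (-9, -27)) = 39.8121
d((-26, 9), (18, 11)) = 44.0454
d((-26, 9), (18, -8)) = 47.1699
d((-26, 9), (23, -2)) = 50.2195
d((-12, 6), (28, -21)) = 48.2597
d((-12, 6), (-9, -27)) = 33.1361
d((-12, 6), (18, 11)) = 30.4138
d((-12, 6), (18, -8)) = 33.1059
d((-12, 6), (23, -2)) = 35.9026
d((28, -21), (-9, -27)) = 37.4833
d((28, -21), (18, 11)) = 33.5261
d((28, -21), (18, -8)) = 16.4012
d((28, -21), (23, -2)) = 19.6469
d((-9, -27), (18, 11)) = 46.6154
d((-9, -27), (18, -8)) = 33.0151
d((-9, -27), (23, -2)) = 40.6079
d((18, 11), (18, -8)) = 19.0
d((18, 11), (23, -2)) = 13.9284
d((18, -8), (23, -2)) = 7.8102 <-- minimum

Closest pair: (18, -8) and (23, -2) with distance 7.8102

The closest pair is (18, -8) and (23, -2) with Euclidean distance 7.8102. For 8 points, brute-force pairwise comparison is shown above. For large n, the divide-and-conquer algorithm (sort by x, recurse on halves, check the dividing strip) achieves O(n log n).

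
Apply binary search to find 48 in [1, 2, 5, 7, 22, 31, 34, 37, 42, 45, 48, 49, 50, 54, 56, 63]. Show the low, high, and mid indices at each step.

Binary search for 48 in [1, 2, 5, 7, 22, 31, 34, 37, 42, 45, 48, 49, 50, 54, 56, 63]:

lo=0, hi=15, mid=7, arr[mid]=37 -> 37 < 48, search right half
lo=8, hi=15, mid=11, arr[mid]=49 -> 49 > 48, search left half
lo=8, hi=10, mid=9, arr[mid]=45 -> 45 < 48, search right half
lo=10, hi=10, mid=10, arr[mid]=48 -> Found target at index 10!

Binary search finds 48 at index 10 after 4 comparisons. The search repeatedly halves the search space by comparing with the middle element.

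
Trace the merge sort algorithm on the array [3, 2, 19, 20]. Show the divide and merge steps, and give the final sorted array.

Merge sort trace:

Split: [3, 2, 19, 20] -> [3, 2] and [19, 20]
  Split: [3, 2] -> [3] and [2]
  Merge: [3] + [2] -> [2, 3]
  Split: [19, 20] -> [19] and [20]
  Merge: [19] + [20] -> [19, 20]
Merge: [2, 3] + [19, 20] -> [2, 3, 19, 20]

Final sorted array: [2, 3, 19, 20]

The merge sort proceeds by recursively splitting the array and merging sorted halves.
After all merges, the sorted array is [2, 3, 19, 20].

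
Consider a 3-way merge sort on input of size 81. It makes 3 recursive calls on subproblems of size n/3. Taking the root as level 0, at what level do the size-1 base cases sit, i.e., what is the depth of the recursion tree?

For divide and conquer with division factor 3:

Problem sizes at each level:
Level 0: 81
Level 1: 27
Level 2: 9
Level 3: 3
Level 4: 1

The root is level 0 and the size-1 base case is level 4 (the tree spans levels 0 through 4, i.e. 5 levels counting the root), so the depth is the number of divisions: log_3(81) = 4

The recursion tree depth is log_3(81) = 4. At each level, the problem size is divided by 3, so it takes 4 divisions to reduce to a base case of size 1. The algorithm makes 3 recursive calls at each level.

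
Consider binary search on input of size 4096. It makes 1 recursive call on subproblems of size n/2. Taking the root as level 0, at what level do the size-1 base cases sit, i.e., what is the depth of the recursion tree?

For divide and conquer with division factor 2:

Problem sizes at each level:
Level 0: 4096
Level 1: 2048
Level 2: 1024
Level 3: 512
Level 4: 256
Level 5: 128
Level 6: 64
Level 7: 32
Level 8: 16
Level 9: 8
Level 10: 4
Level 11: 2
Level 12: 1

The root is level 0 and the size-1 base case is level 12 (the tree spans levels 0 through 12, i.e. 13 levels counting the root), so the depth is the number of divisions: log_2(4096) = 12

The recursion tree depth is log_2(4096) = 12. At each level, the problem size is divided by 2, so it takes 12 divisions to reduce to a base case of size 1. The algorithm makes 1 recursive call at each level.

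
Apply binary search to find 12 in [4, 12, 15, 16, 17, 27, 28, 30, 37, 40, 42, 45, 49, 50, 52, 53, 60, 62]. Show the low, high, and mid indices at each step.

Binary search for 12 in [4, 12, 15, 16, 17, 27, 28, 30, 37, 40, 42, 45, 49, 50, 52, 53, 60, 62]:

lo=0, hi=17, mid=8, arr[mid]=37 -> 37 > 12, search left half
lo=0, hi=7, mid=3, arr[mid]=16 -> 16 > 12, search left half
lo=0, hi=2, mid=1, arr[mid]=12 -> Found target at index 1!

Binary search finds 12 at index 1 after 3 comparisons. The search repeatedly halves the search space by comparing with the middle element.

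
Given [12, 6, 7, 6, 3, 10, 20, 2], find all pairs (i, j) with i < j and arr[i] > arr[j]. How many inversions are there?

Finding inversions in [12, 6, 7, 6, 3, 10, 20, 2]:

(0, 1): arr[0]=12 > arr[1]=6
(0, 2): arr[0]=12 > arr[2]=7
(0, 3): arr[0]=12 > arr[3]=6
(0, 4): arr[0]=12 > arr[4]=3
(0, 5): arr[0]=12 > arr[5]=10
(0, 7): arr[0]=12 > arr[7]=2
(1, 4): arr[1]=6 > arr[4]=3
(1, 7): arr[1]=6 > arr[7]=2
(2, 3): arr[2]=7 > arr[3]=6
(2, 4): arr[2]=7 > arr[4]=3
(2, 7): arr[2]=7 > arr[7]=2
(3, 4): arr[3]=6 > arr[4]=3
(3, 7): arr[3]=6 > arr[7]=2
(4, 7): arr[4]=3 > arr[7]=2
(5, 7): arr[5]=10 > arr[7]=2
(6, 7): arr[6]=20 > arr[7]=2

Total inversions: 16

The array has 16 inversion(s): (0,1), (0,2), (0,3), (0,4), (0,5), (0,7), (1,4), (1,7), (2,3), (2,4), (2,7), (3,4), (3,7), (4,7), (5,7), (6,7). Each pair (i,j) satisfies i < j and arr[i] > arr[j].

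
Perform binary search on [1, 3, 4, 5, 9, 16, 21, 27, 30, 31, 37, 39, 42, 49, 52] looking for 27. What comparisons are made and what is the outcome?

Binary search for 27 in [1, 3, 4, 5, 9, 16, 21, 27, 30, 31, 37, 39, 42, 49, 52]:

lo=0, hi=14, mid=7, arr[mid]=27 -> Found target at index 7!

Binary search finds 27 at index 7 after 1 comparisons. The search repeatedly halves the search space by comparing with the middle element.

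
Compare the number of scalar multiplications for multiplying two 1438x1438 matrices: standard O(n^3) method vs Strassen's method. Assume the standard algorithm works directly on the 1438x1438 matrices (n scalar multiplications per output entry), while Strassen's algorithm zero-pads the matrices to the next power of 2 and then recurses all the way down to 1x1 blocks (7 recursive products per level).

Matrix multiplication for 1438x1438 matrices:

Strassen's algorithm requires power-of-2 dimensions. Pad 1438x1438 to 2048x2048 (next power of 2).

Standard algorithm: 1438^3 = 2973559672 multiplications
Strassen's algorithm: 7^(log2(2048)) = 7^11 = 1977326743 multiplications
Savings: 2973559672 - 1977326743 = 996232929 multiplications

Standard: 2973559672 multiplications (1438^3). Strassen: 1977326743 multiplications (7^11, after padding to 2048x2048). Strassen reduces 8 recursive multiplications to 7 at each level.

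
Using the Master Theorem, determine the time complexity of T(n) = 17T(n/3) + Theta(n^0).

Master Theorem for T(n) = 17T(n/3) + O(n^0):

a = 17, b = 3, c = 0
log_b(a) = log_3(17) = 2.5789

Case 1: c = 0 < log_3(17) = 2.5789
T(n) = O(n^(log_3 17))

For T(n) = 17T(n/3) + O(n^0): log_3(17) = 2.5789. This is Case 1 of the Master Theorem (c < log_b(a), work dominated by leaves), giving O(n^(log_3 17)).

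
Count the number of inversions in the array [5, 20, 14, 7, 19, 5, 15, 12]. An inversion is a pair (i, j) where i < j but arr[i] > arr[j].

Finding inversions in [5, 20, 14, 7, 19, 5, 15, 12]:

(1, 2): arr[1]=20 > arr[2]=14
(1, 3): arr[1]=20 > arr[3]=7
(1, 4): arr[1]=20 > arr[4]=19
(1, 5): arr[1]=20 > arr[5]=5
(1, 6): arr[1]=20 > arr[6]=15
(1, 7): arr[1]=20 > arr[7]=12
(2, 3): arr[2]=14 > arr[3]=7
(2, 5): arr[2]=14 > arr[5]=5
(2, 7): arr[2]=14 > arr[7]=12
(3, 5): arr[3]=7 > arr[5]=5
(4, 5): arr[4]=19 > arr[5]=5
(4, 6): arr[4]=19 > arr[6]=15
(4, 7): arr[4]=19 > arr[7]=12
(6, 7): arr[6]=15 > arr[7]=12

Total inversions: 14

The array has 14 inversion(s): (1,2), (1,3), (1,4), (1,5), (1,6), (1,7), (2,3), (2,5), (2,7), (3,5), (4,5), (4,6), (4,7), (6,7). Each pair (i,j) satisfies i < j and arr[i] > arr[j].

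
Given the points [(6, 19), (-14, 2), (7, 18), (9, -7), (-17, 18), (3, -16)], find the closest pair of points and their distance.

Computing all pairwise distances among 6 points:

d((6, 19), (-14, 2)) = 26.2488
d((6, 19), (7, 18)) = 1.4142 <-- minimum
d((6, 19), (9, -7)) = 26.1725
d((6, 19), (-17, 18)) = 23.0217
d((6, 19), (3, -16)) = 35.1283
d((-14, 2), (7, 18)) = 26.4008
d((-14, 2), (9, -7)) = 24.6982
d((-14, 2), (-17, 18)) = 16.2788
d((-14, 2), (3, -16)) = 24.7588
d((7, 18), (9, -7)) = 25.0799
d((7, 18), (-17, 18)) = 24.0
d((7, 18), (3, -16)) = 34.2345
d((9, -7), (-17, 18)) = 36.0694
d((9, -7), (3, -16)) = 10.8167
d((-17, 18), (3, -16)) = 39.4462

Closest pair: (6, 19) and (7, 18) with distance 1.4142

The closest pair is (6, 19) and (7, 18) with Euclidean distance 1.4142. For 6 points, brute-force pairwise comparison is shown above. For large n, the divide-and-conquer algorithm (sort by x, recurse on halves, check the dividing strip) achieves O(n log n).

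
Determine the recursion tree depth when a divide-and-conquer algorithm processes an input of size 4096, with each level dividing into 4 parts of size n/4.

For divide and conquer with division factor 4:

Problem sizes at each level:
Level 0: 4096
Level 1: 1024
Level 2: 256
Level 3: 64
Level 4: 16
Level 5: 4
Level 6: 1

The root is level 0 and the size-1 base case is level 6 (the tree spans levels 0 through 6, i.e. 7 levels counting the root), so the depth is the number of divisions: log_4(4096) = 6

The recursion tree depth is log_4(4096) = 6. At each level, the problem size is divided by 4, so it takes 6 divisions to reduce to a base case of size 1. The algorithm makes 4 recursive calls at each level.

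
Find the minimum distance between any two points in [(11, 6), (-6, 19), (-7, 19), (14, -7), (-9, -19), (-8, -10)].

Computing all pairwise distances among 6 points:

d((11, 6), (-6, 19)) = 21.4009
d((11, 6), (-7, 19)) = 22.2036
d((11, 6), (14, -7)) = 13.3417
d((11, 6), (-9, -19)) = 32.0156
d((11, 6), (-8, -10)) = 24.8395
d((-6, 19), (-7, 19)) = 1.0 <-- minimum
d((-6, 19), (14, -7)) = 32.8024
d((-6, 19), (-9, -19)) = 38.1182
d((-6, 19), (-8, -10)) = 29.0689
d((-7, 19), (14, -7)) = 33.4215
d((-7, 19), (-9, -19)) = 38.0526
d((-7, 19), (-8, -10)) = 29.0172
d((14, -7), (-9, -19)) = 25.9422
d((14, -7), (-8, -10)) = 22.2036
d((-9, -19), (-8, -10)) = 9.0554

Closest pair: (-6, 19) and (-7, 19) with distance 1.0

The closest pair is (-6, 19) and (-7, 19) with Euclidean distance 1.0. For 6 points, brute-force pairwise comparison is shown above. For large n, the divide-and-conquer algorithm (sort by x, recurse on halves, check the dividing strip) achieves O(n log n).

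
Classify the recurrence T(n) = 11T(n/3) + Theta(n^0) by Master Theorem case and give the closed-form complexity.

Master Theorem for T(n) = 11T(n/3) + O(n^0):

a = 11, b = 3, c = 0
log_b(a) = log_3(11) = 2.1827

Case 1: c = 0 < log_3(11) = 2.1827
T(n) = O(n^(log_3 11))

For T(n) = 11T(n/3) + O(n^0): log_3(11) = 2.1827. This is Case 1 of the Master Theorem (c < log_b(a), work dominated by leaves), giving O(n^(log_3 11)).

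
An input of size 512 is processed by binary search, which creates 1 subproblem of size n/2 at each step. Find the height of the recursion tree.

For divide and conquer with division factor 2:

Problem sizes at each level:
Level 0: 512
Level 1: 256
Level 2: 128
Level 3: 64
Level 4: 32
Level 5: 16
Level 6: 8
Level 7: 4
Level 8: 2
Level 9: 1

The root is level 0 and the size-1 base case is level 9 (the tree spans levels 0 through 9, i.e. 10 levels counting the root), so the depth is the number of divisions: log_2(512) = 9

The recursion tree depth is log_2(512) = 9. At each level, the problem size is divided by 2, so it takes 9 divisions to reduce to a base case of size 1. The algorithm makes 1 recursive call at each level.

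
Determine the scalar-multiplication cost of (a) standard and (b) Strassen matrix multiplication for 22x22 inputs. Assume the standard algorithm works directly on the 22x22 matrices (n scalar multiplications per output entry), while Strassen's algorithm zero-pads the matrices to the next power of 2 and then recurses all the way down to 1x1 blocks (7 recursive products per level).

Matrix multiplication for 22x22 matrices:

Strassen's algorithm requires power-of-2 dimensions. Pad 22x22 to 32x32 (next power of 2).

Standard algorithm: 22^3 = 10648 multiplications
Strassen's algorithm: 7^(log2(32)) = 7^5 = 16807 multiplications
Difference: 10648 - 16807 = -6159 (Strassen uses MORE here due to padding overhead — for small or just-over-power-of-2 n, padding can outweigh the per-level savings)

Standard: 10648 multiplications (22^3). Strassen: 16807 multiplications (7^5, after padding to 32x32). Strassen reduces 8 recursive multiplications to 7 at each level.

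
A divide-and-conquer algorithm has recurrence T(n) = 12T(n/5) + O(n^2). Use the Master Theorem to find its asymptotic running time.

Master Theorem for T(n) = 12T(n/5) + O(n^2):

a = 12, b = 5, c = 2
log_b(a) = log_5(12) = 1.5440

Case 3: c = 2 > log_5(12) = 1.5440
T(n) = O(n^2) = O(n^2)

For T(n) = 12T(n/5) + O(n^2): log_5(12) = 1.5440. This is Case 3 of the Master Theorem (c > log_b(a), work dominated by root), giving O(n^2).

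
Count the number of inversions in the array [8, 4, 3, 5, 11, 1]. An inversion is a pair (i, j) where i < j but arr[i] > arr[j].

Finding inversions in [8, 4, 3, 5, 11, 1]:

(0, 1): arr[0]=8 > arr[1]=4
(0, 2): arr[0]=8 > arr[2]=3
(0, 3): arr[0]=8 > arr[3]=5
(0, 5): arr[0]=8 > arr[5]=1
(1, 2): arr[1]=4 > arr[2]=3
(1, 5): arr[1]=4 > arr[5]=1
(2, 5): arr[2]=3 > arr[5]=1
(3, 5): arr[3]=5 > arr[5]=1
(4, 5): arr[4]=11 > arr[5]=1

Total inversions: 9

The array has 9 inversion(s): (0,1), (0,2), (0,3), (0,5), (1,2), (1,5), (2,5), (3,5), (4,5). Each pair (i,j) satisfies i < j and arr[i] > arr[j].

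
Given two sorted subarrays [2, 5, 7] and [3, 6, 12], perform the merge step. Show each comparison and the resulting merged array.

Merging process:

Compare 2 vs 3: take 2 from left. Merged: [2]
Compare 5 vs 3: take 3 from right. Merged: [2, 3]
Compare 5 vs 6: take 5 from left. Merged: [2, 3, 5]
Compare 7 vs 6: take 6 from right. Merged: [2, 3, 5, 6]
Compare 7 vs 12: take 7 from left. Merged: [2, 3, 5, 6, 7]
Append remaining from right: [12]. Merged: [2, 3, 5, 6, 7, 12]

Final merged array: [2, 3, 5, 6, 7, 12]
Total comparisons: 5

The merged array is [2, 3, 5, 6, 7, 12], requiring 5 comparisons. The merge step runs in O(n) time where n is the total number of elements.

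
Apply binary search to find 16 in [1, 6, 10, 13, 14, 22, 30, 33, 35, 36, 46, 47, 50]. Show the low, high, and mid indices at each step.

Binary search for 16 in [1, 6, 10, 13, 14, 22, 30, 33, 35, 36, 46, 47, 50]:

lo=0, hi=12, mid=6, arr[mid]=30 -> 30 > 16, search left half
lo=0, hi=5, mid=2, arr[mid]=10 -> 10 < 16, search right half
lo=3, hi=5, mid=4, arr[mid]=14 -> 14 < 16, search right half
lo=5, hi=5, mid=5, arr[mid]=22 -> 22 > 16, search left half
lo=5 > hi=4, target 16 not found

Binary search determines that 16 is not in the array after 4 comparisons. The search space was exhausted without finding the target.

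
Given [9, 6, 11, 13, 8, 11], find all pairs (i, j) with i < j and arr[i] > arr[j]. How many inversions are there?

Finding inversions in [9, 6, 11, 13, 8, 11]:

(0, 1): arr[0]=9 > arr[1]=6
(0, 4): arr[0]=9 > arr[4]=8
(2, 4): arr[2]=11 > arr[4]=8
(3, 4): arr[3]=13 > arr[4]=8
(3, 5): arr[3]=13 > arr[5]=11

Total inversions: 5

The array has 5 inversion(s): (0,1), (0,4), (2,4), (3,4), (3,5). Each pair (i,j) satisfies i < j and arr[i] > arr[j].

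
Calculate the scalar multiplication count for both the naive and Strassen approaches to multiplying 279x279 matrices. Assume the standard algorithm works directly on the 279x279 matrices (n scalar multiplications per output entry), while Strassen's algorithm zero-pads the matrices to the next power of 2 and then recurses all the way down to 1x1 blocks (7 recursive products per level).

Matrix multiplication for 279x279 matrices:

Strassen's algorithm requires power-of-2 dimensions. Pad 279x279 to 512x512 (next power of 2).

Standard algorithm: 279^3 = 21717639 multiplications
Strassen's algorithm: 7^(log2(512)) = 7^9 = 40353607 multiplications
Difference: 21717639 - 40353607 = -18635968 (Strassen uses MORE here due to padding overhead — for small or just-over-power-of-2 n, padding can outweigh the per-level savings)

Standard: 21717639 multiplications (279^3). Strassen: 40353607 multiplications (7^9, after padding to 512x512). Strassen reduces 8 recursive multiplications to 7 at each level.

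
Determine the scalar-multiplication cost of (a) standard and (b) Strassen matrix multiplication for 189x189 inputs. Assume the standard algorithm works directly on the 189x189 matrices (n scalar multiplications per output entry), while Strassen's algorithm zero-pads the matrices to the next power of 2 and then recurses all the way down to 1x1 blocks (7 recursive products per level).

Matrix multiplication for 189x189 matrices:

Strassen's algorithm requires power-of-2 dimensions. Pad 189x189 to 256x256 (next power of 2).

Standard algorithm: 189^3 = 6751269 multiplications
Strassen's algorithm: 7^(log2(256)) = 7^8 = 5764801 multiplications
Savings: 6751269 - 5764801 = 986468 multiplications

Standard: 6751269 multiplications (189^3). Strassen: 5764801 multiplications (7^8, after padding to 256x256). Strassen reduces 8 recursive multiplications to 7 at each level.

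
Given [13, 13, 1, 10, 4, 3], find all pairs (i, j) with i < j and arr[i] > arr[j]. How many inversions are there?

Finding inversions in [13, 13, 1, 10, 4, 3]:

(0, 2): arr[0]=13 > arr[2]=1
(0, 3): arr[0]=13 > arr[3]=10
(0, 4): arr[0]=13 > arr[4]=4
(0, 5): arr[0]=13 > arr[5]=3
(1, 2): arr[1]=13 > arr[2]=1
(1, 3): arr[1]=13 > arr[3]=10
(1, 4): arr[1]=13 > arr[4]=4
(1, 5): arr[1]=13 > arr[5]=3
(3, 4): arr[3]=10 > arr[4]=4
(3, 5): arr[3]=10 > arr[5]=3
(4, 5): arr[4]=4 > arr[5]=3

Total inversions: 11

The array has 11 inversion(s): (0,2), (0,3), (0,4), (0,5), (1,2), (1,3), (1,4), (1,5), (3,4), (3,5), (4,5). Each pair (i,j) satisfies i < j and arr[i] > arr[j].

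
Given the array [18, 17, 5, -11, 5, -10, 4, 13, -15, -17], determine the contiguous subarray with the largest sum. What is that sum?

Using Kadane's algorithm on [18, 17, 5, -11, 5, -10, 4, 13, -15, -17]:

Scanning through the array:
Position 1 (value 17): max_ending_here = 35, max_so_far = 35
Position 2 (value 5): max_ending_here = 40, max_so_far = 40
Position 3 (value -11): max_ending_here = 29, max_so_far = 40
Position 4 (value 5): max_ending_here = 34, max_so_far = 40
Position 5 (value -10): max_ending_here = 24, max_so_far = 40
Position 6 (value 4): max_ending_here = 28, max_so_far = 40
Position 7 (value 13): max_ending_here = 41, max_so_far = 41
Position 8 (value -15): max_ending_here = 26, max_so_far = 41
Position 9 (value -17): max_ending_here = 9, max_so_far = 41

Maximum subarray: [18, 17, 5, -11, 5, -10, 4, 13]
Maximum sum: 41

The maximum subarray is [18, 17, 5, -11, 5, -10, 4, 13] with sum 41. This subarray runs from index 0 to index 7.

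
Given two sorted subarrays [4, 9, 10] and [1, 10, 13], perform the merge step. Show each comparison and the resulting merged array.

Merging process:

Compare 4 vs 1: take 1 from right. Merged: [1]
Compare 4 vs 10: take 4 from left. Merged: [1, 4]
Compare 9 vs 10: take 9 from left. Merged: [1, 4, 9]
Compare 10 vs 10: take 10 from left. Merged: [1, 4, 9, 10]
Append remaining from right: [10, 13]. Merged: [1, 4, 9, 10, 10, 13]

Final merged array: [1, 4, 9, 10, 10, 13]
Total comparisons: 4

The merged array is [1, 4, 9, 10, 10, 13], requiring 4 comparisons. The merge step runs in O(n) time where n is the total number of elements.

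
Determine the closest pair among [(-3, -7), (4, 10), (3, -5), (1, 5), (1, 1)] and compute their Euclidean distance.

Computing all pairwise distances among 5 points:

d((-3, -7), (4, 10)) = 18.3848
d((-3, -7), (3, -5)) = 6.3246
d((-3, -7), (1, 5)) = 12.6491
d((-3, -7), (1, 1)) = 8.9443
d((4, 10), (3, -5)) = 15.0333
d((4, 10), (1, 5)) = 5.831
d((4, 10), (1, 1)) = 9.4868
d((3, -5), (1, 5)) = 10.198
d((3, -5), (1, 1)) = 6.3246
d((1, 5), (1, 1)) = 4.0 <-- minimum

Closest pair: (1, 5) and (1, 1) with distance 4.0

The closest pair is (1, 5) and (1, 1) with Euclidean distance 4.0. For 5 points, brute-force pairwise comparison is shown above. For large n, the divide-and-conquer algorithm (sort by x, recurse on halves, check the dividing strip) achieves O(n log n).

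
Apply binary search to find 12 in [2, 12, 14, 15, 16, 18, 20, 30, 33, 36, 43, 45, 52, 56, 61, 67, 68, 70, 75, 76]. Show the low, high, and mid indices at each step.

Binary search for 12 in [2, 12, 14, 15, 16, 18, 20, 30, 33, 36, 43, 45, 52, 56, 61, 67, 68, 70, 75, 76]:

lo=0, hi=19, mid=9, arr[mid]=36 -> 36 > 12, search left half
lo=0, hi=8, mid=4, arr[mid]=16 -> 16 > 12, search left half
lo=0, hi=3, mid=1, arr[mid]=12 -> Found target at index 1!

Binary search finds 12 at index 1 after 3 comparisons. The search repeatedly halves the search space by comparing with the middle element.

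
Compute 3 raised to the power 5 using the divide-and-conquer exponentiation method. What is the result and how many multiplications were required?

Computing 3^5 by squaring (build up from 3^1; each line after the first costs one multiplication):

3^1 = 3
3^2 = (3^1)^2 = 3^2 = 9
3^4 = (3^2)^2 = 9^2 = 81
3^5 = 3 * 3^4 = 3 * 81 = 243

Result: 243
Multiplications needed: 3 (3 lines after 3^1)

3^5 = 243. Using exponentiation by squaring, this requires 3 multiplications. The key idea: if the exponent is even, square the half-power; if odd, multiply by the base once.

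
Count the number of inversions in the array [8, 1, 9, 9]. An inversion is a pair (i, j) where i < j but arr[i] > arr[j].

Finding inversions in [8, 1, 9, 9]:

(0, 1): arr[0]=8 > arr[1]=1

Total inversions: 1

The array has 1 inversion(s): (0,1). Each pair (i,j) satisfies i < j and arr[i] > arr[j].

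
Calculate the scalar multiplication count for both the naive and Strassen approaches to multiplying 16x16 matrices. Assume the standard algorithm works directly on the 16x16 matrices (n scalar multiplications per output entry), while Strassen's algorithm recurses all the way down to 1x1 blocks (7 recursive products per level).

Matrix multiplication for 16x16 matrices:

Standard algorithm: 16^3 = 4096 multiplications
Strassen's algorithm: 7^(log2(16)) = 7^4 = 2401 multiplications
Savings: 4096 - 2401 = 1695 multiplications

Standard: 4096 multiplications (16^3). Strassen: 2401 multiplications (7^4). Strassen reduces 8 recursive multiplications to 7 at each level.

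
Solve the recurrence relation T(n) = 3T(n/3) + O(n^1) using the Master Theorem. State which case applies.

Master Theorem for T(n) = 3T(n/3) + O(n^1):

a = 3, b = 3, c = 1
log_b(a) = log_3(3) = 1.0000

Case 2: c = 1 = log_3(3) = 1.0000
T(n) = O(n^1 log n) = O(n log n)

For T(n) = 3T(n/3) + O(n^1): log_3(3) = 1.0000. This is Case 2 of the Master Theorem (c = log_b(a), equal work at all levels), giving O(n log n).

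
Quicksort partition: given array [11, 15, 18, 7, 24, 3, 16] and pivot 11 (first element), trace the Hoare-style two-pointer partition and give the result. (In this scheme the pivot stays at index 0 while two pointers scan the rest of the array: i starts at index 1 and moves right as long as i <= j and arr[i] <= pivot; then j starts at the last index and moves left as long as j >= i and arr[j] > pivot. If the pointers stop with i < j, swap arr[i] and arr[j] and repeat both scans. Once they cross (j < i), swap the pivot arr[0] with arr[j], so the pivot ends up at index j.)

Hoare-style two-pointer partition with pivot = 11:

Initial array: [11, 15, 18, 7, 24, 3, 16]

Pointers start at i = 1, j = 6.
i stops at index 1 (arr[1]=15 > 11), j stops at index 5 (arr[5]=3 <= 11): swap arr[1] and arr[5], array becomes [11, 3, 18, 7, 24, 15, 16]
i stops at index 2 (arr[2]=18 > 11), j stops at index 3 (arr[3]=7 <= 11): swap arr[2] and arr[3], array becomes [11, 3, 7, 18, 24, 15, 16]
i ends at 3, j ends at 2: the pointers have crossed (j < i), so scanning stops.

Swap pivot arr[0] with arr[2] to place pivot at position 2: [7, 3, 11, 18, 24, 15, 16]
Pivot position: 2

After partitioning with pivot 11, the array becomes [7, 3, 11, 18, 24, 15, 16]. The pivot is placed at index 2. All elements to the left of the pivot are <= 11, and all elements to the right are > 11.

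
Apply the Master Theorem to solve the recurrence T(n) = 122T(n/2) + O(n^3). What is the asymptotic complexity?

Master Theorem for T(n) = 122T(n/2) + O(n^3):

a = 122, b = 2, c = 3
log_b(a) = log_2(122) = 6.9307

Case 1: c = 3 < log_2(122) = 6.9307
T(n) = O(n^(log_2 122))

For T(n) = 122T(n/2) + O(n^3): log_2(122) = 6.9307. This is Case 1 of the Master Theorem (c < log_b(a), work dominated by leaves), giving O(n^(log_2 122)).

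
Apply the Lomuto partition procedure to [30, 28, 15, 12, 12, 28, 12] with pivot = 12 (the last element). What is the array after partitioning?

Lomuto partition with pivot = 12:

Initial array: [30, 28, 15, 12, 12, 28, 12]

arr[0]=30 > 12: no swap
arr[1]=28 > 12: no swap
arr[2]=15 > 12: no swap
arr[3]=12 <= 12: swap with position 0, array becomes [12, 28, 15, 30, 12, 28, 12]
arr[4]=12 <= 12: swap with position 1, array becomes [12, 12, 15, 30, 28, 28, 12]
arr[5]=28 > 12: no swap

Place pivot at position 2: [12, 12, 12, 30, 28, 28, 15]
Pivot position: 2

After partitioning with pivot 12, the array becomes [12, 12, 12, 30, 28, 28, 15]. The pivot is placed at index 2. All elements to the left of the pivot are <= 12, and all elements to the right are > 12.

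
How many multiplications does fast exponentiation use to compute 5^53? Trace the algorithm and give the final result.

Computing 5^53 by squaring (build up from 5^1; each line after the first costs one multiplication):

5^1 = 5
5^2 = (5^1)^2 = 5^2 = 25
5^3 = 5 * 5^2 = 5 * 25 = 125
5^6 = (5^3)^2 = 125^2 = 15625
5^12 = (5^6)^2 = 15625^2 = 244140625
5^13 = 5 * 5^12 = 5 * 244140625 = 1220703125
5^26 = (5^13)^2 = 1220703125^2 = 1490116119384765625
5^52 = (5^26)^2 = 1490116119384765625^2 = 2220446049250313080847263336181640625
5^53 = 5 * 5^52 = 5 * 2220446049250313080847263336181640625 = 11102230246251565404236316680908203125

Result: 11102230246251565404236316680908203125
Multiplications needed: 8 (8 lines after 5^1)

5^53 = 11102230246251565404236316680908203125. Using exponentiation by squaring, this requires 8 multiplications. The key idea: if the exponent is even, square the half-power; if odd, multiply by the base once.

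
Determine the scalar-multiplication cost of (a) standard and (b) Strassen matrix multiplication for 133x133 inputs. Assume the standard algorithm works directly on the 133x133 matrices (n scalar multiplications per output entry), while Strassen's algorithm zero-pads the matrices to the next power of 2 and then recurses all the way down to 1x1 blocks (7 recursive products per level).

Matrix multiplication for 133x133 matrices:

Strassen's algorithm requires power-of-2 dimensions. Pad 133x133 to 256x256 (next power of 2).

Standard algorithm: 133^3 = 2352637 multiplications
Strassen's algorithm: 7^(log2(256)) = 7^8 = 5764801 multiplications
Difference: 2352637 - 5764801 = -3412164 (Strassen uses MORE here due to padding overhead — for small or just-over-power-of-2 n, padding can outweigh the per-level savings)

Standard: 2352637 multiplications (133^3). Strassen: 5764801 multiplications (7^8, after padding to 256x256). Strassen reduces 8 recursive multiplications to 7 at each level.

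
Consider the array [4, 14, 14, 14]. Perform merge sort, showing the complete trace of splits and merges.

Merge sort trace:

Split: [4, 14, 14, 14] -> [4, 14] and [14, 14]
  Split: [4, 14] -> [4] and [14]
  Merge: [4] + [14] -> [4, 14]
  Split: [14, 14] -> [14] and [14]
  Merge: [14] + [14] -> [14, 14]
Merge: [4, 14] + [14, 14] -> [4, 14, 14, 14]

Final sorted array: [4, 14, 14, 14]

The merge sort proceeds by recursively splitting the array and merging sorted halves.
After all merges, the sorted array is [4, 14, 14, 14].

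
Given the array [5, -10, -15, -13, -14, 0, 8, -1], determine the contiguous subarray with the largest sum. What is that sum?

Using Kadane's algorithm on [5, -10, -15, -13, -14, 0, 8, -1]:

Scanning through the array:
Position 1 (value -10): max_ending_here = -5, max_so_far = 5
Position 2 (value -15): max_ending_here = -15, max_so_far = 5
Position 3 (value -13): max_ending_here = -13, max_so_far = 5
Position 4 (value -14): max_ending_here = -14, max_so_far = 5
Position 5 (value 0): max_ending_here = 0, max_so_far = 5
Position 6 (value 8): max_ending_here = 8, max_so_far = 8
Position 7 (value -1): max_ending_here = 7, max_so_far = 8

Maximum subarray: [0, 8]
Maximum sum: 8

The maximum subarray is [0, 8] with sum 8. This subarray runs from index 5 to index 6.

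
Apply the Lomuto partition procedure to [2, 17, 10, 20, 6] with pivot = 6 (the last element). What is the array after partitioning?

Lomuto partition with pivot = 6:

Initial array: [2, 17, 10, 20, 6]

arr[0]=2 <= 6: swap with position 0, array becomes [2, 17, 10, 20, 6]
arr[1]=17 > 6: no swap
arr[2]=10 > 6: no swap
arr[3]=20 > 6: no swap

Place pivot at position 1: [2, 6, 10, 20, 17]
Pivot position: 1

After partitioning with pivot 6, the array becomes [2, 6, 10, 20, 17]. The pivot is placed at index 1. All elements to the left of the pivot are <= 6, and all elements to the right are > 6.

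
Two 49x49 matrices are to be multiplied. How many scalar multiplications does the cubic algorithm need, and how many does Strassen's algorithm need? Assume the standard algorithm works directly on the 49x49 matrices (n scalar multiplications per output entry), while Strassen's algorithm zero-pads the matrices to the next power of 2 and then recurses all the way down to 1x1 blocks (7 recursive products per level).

Matrix multiplication for 49x49 matrices:

Strassen's algorithm requires power-of-2 dimensions. Pad 49x49 to 64x64 (next power of 2).

Standard algorithm: 49^3 = 117649 multiplications
Strassen's algorithm: 7^(log2(64)) = 7^6 = 117649 multiplications
Savings: 117649 - 117649 = 0 multiplications

Standard: 117649 multiplications (49^3). Strassen: 117649 multiplications (7^6, after padding to 64x64). Strassen reduces 8 recursive multiplications to 7 at each level.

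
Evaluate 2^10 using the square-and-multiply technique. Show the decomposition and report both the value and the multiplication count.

Computing 2^10 by squaring (build up from 2^1; each line after the first costs one multiplication):

2^1 = 2
2^2 = (2^1)^2 = 2^2 = 4
2^4 = (2^2)^2 = 4^2 = 16
2^5 = 2 * 2^4 = 2 * 16 = 32
2^10 = (2^5)^2 = 32^2 = 1024

Result: 1024
Multiplications needed: 4 (4 lines after 2^1)

2^10 = 1024. Using exponentiation by squaring, this requires 4 multiplications. The key idea: if the exponent is even, square the half-power; if odd, multiply by the base once.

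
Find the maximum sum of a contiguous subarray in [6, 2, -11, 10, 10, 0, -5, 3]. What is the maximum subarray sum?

Using Kadane's algorithm on [6, 2, -11, 10, 10, 0, -5, 3]:

Scanning through the array:
Position 1 (value 2): max_ending_here = 8, max_so_far = 8
Position 2 (value -11): max_ending_here = -3, max_so_far = 8
Position 3 (value 10): max_ending_here = 10, max_so_far = 10
Position 4 (value 10): max_ending_here = 20, max_so_far = 20
Position 5 (value 0): max_ending_here = 20, max_so_far = 20
Position 6 (value -5): max_ending_here = 15, max_so_far = 20
Position 7 (value 3): max_ending_here = 18, max_so_far = 20

Maximum subarray: [10, 10]
Maximum sum: 20

The maximum subarray is [10, 10] with sum 20. This subarray runs from index 3 to index 4.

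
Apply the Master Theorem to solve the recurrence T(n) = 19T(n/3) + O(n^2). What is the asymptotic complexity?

Master Theorem for T(n) = 19T(n/3) + O(n^2):

a = 19, b = 3, c = 2
log_b(a) = log_3(19) = 2.6801

Case 1: c = 2 < log_3(19) = 2.6801
T(n) = O(n^(log_3 19))

For T(n) = 19T(n/3) + O(n^2): log_3(19) = 2.6801. This is Case 1 of the Master Theorem (c < log_b(a), work dominated by leaves), giving O(n^(log_3 19)).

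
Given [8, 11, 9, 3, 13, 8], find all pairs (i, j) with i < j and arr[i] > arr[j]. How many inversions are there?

Finding inversions in [8, 11, 9, 3, 13, 8]:

(0, 3): arr[0]=8 > arr[3]=3
(1, 2): arr[1]=11 > arr[2]=9
(1, 3): arr[1]=11 > arr[3]=3
(1, 5): arr[1]=11 > arr[5]=8
(2, 3): arr[2]=9 > arr[3]=3
(2, 5): arr[2]=9 > arr[5]=8
(4, 5): arr[4]=13 > arr[5]=8

Total inversions: 7

The array has 7 inversion(s): (0,3), (1,2), (1,3), (1,5), (2,3), (2,5), (4,5). Each pair (i,j) satisfies i < j and arr[i] > arr[j].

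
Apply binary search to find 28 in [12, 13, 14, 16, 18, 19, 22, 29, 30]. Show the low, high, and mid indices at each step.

Binary search for 28 in [12, 13, 14, 16, 18, 19, 22, 29, 30]:

lo=0, hi=8, mid=4, arr[mid]=18 -> 18 < 28, search right half
lo=5, hi=8, mid=6, arr[mid]=22 -> 22 < 28, search right half
lo=7, hi=8, mid=7, arr[mid]=29 -> 29 > 28, search left half
lo=7 > hi=6, target 28 not found

Binary search determines that 28 is not in the array after 3 comparisons. The search space was exhausted without finding the target.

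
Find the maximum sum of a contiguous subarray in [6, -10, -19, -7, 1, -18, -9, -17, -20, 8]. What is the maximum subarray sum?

Using Kadane's algorithm on [6, -10, -19, -7, 1, -18, -9, -17, -20, 8]:

Scanning through the array:
Position 1 (value -10): max_ending_here = -4, max_so_far = 6
Position 2 (value -19): max_ending_here = -19, max_so_far = 6
Position 3 (value -7): max_ending_here = -7, max_so_far = 6
Position 4 (value 1): max_ending_here = 1, max_so_far = 6
Position 5 (value -18): max_ending_here = -17, max_so_far = 6
Position 6 (value -9): max_ending_here = -9, max_so_far = 6
Position 7 (value -17): max_ending_here = -17, max_so_far = 6
Position 8 (value -20): max_ending_here = -20, max_so_far = 6
Position 9 (value 8): max_ending_here = 8, max_so_far = 8

Maximum subarray: [8]
Maximum sum: 8

The maximum subarray is [8] with sum 8. This subarray runs from index 9 to index 9.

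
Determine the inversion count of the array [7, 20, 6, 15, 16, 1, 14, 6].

Finding inversions in [7, 20, 6, 15, 16, 1, 14, 6]:

(0, 2): arr[0]=7 > arr[2]=6
(0, 5): arr[0]=7 > arr[5]=1
(0, 7): arr[0]=7 > arr[7]=6
(1, 2): arr[1]=20 > arr[2]=6
(1, 3): arr[1]=20 > arr[3]=15
(1, 4): arr[1]=20 > arr[4]=16
(1, 5): arr[1]=20 > arr[5]=1
(1, 6): arr[1]=20 > arr[6]=14
(1, 7): arr[1]=20 > arr[7]=6
(2, 5): arr[2]=6 > arr[5]=1
(3, 5): arr[3]=15 > arr[5]=1
(3, 6): arr[3]=15 > arr[6]=14
(3, 7): arr[3]=15 > arr[7]=6
(4, 5): arr[4]=16 > arr[5]=1
(4, 6): arr[4]=16 > arr[6]=14
(4, 7): arr[4]=16 > arr[7]=6
(6, 7): arr[6]=14 > arr[7]=6

Total inversions: 17

The array has 17 inversion(s): (0,2), (0,5), (0,7), (1,2), (1,3), (1,4), (1,5), (1,6), (1,7), (2,5), (3,5), (3,6), (3,7), (4,5), (4,6), (4,7), (6,7). Each pair (i,j) satisfies i < j and arr[i] > arr[j].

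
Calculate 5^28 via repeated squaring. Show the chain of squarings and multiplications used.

Computing 5^28 by squaring (build up from 5^1; each line after the first costs one multiplication):

5^1 = 5
5^2 = (5^1)^2 = 5^2 = 25
5^3 = 5 * 5^2 = 5 * 25 = 125
5^6 = (5^3)^2 = 125^2 = 15625
5^7 = 5 * 5^6 = 5 * 15625 = 78125
5^14 = (5^7)^2 = 78125^2 = 6103515625
5^28 = (5^14)^2 = 6103515625^2 = 37252902984619140625

Result: 37252902984619140625
Multiplications needed: 6 (6 lines after 5^1)

5^28 = 37252902984619140625. Using exponentiation by squaring, this requires 6 multiplications. The key idea: if the exponent is even, square the half-power; if odd, multiply by the base once.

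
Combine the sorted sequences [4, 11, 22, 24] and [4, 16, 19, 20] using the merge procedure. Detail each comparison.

Merging process:

Compare 4 vs 4: take 4 from left. Merged: [4]
Compare 11 vs 4: take 4 from right. Merged: [4, 4]
Compare 11 vs 16: take 11 from left. Merged: [4, 4, 11]
Compare 22 vs 16: take 16 from right. Merged: [4, 4, 11, 16]
Compare 22 vs 19: take 19 from right. Merged: [4, 4, 11, 16, 19]
Compare 22 vs 20: take 20 from right. Merged: [4, 4, 11, 16, 19, 20]
Append remaining from left: [22, 24]. Merged: [4, 4, 11, 16, 19, 20, 22, 24]

Final merged array: [4, 4, 11, 16, 19, 20, 22, 24]
Total comparisons: 6

The merged array is [4, 4, 11, 16, 19, 20, 22, 24], requiring 6 comparisons. The merge step runs in O(n) time where n is the total number of elements.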